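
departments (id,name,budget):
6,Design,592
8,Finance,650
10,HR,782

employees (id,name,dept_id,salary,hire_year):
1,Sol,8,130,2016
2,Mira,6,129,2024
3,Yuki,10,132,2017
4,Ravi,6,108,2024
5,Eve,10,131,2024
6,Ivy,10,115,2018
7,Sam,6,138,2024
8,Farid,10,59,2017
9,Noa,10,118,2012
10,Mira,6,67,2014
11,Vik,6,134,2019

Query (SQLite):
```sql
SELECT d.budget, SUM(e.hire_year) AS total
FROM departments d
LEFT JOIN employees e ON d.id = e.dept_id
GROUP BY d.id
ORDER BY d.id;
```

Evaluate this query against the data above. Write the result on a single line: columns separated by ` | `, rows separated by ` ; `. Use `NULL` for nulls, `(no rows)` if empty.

LEFT JOIN keeps every departments row; unmatched ones get NULL for employees columns.
Group by departments.id and compute SUM(e.hire_year). SUM over an all-NULL group is NULL.
  6: ids {2, 4, 7, 10, 11} → SUM(e.hire_year)=10105
  8: ids {1} → SUM(e.hire_year)=2016
  10: ids {3, 5, 6, 8, 9} → SUM(e.hire_year)=10088

592 | 10105 ; 650 | 2016 ; 782 | 10088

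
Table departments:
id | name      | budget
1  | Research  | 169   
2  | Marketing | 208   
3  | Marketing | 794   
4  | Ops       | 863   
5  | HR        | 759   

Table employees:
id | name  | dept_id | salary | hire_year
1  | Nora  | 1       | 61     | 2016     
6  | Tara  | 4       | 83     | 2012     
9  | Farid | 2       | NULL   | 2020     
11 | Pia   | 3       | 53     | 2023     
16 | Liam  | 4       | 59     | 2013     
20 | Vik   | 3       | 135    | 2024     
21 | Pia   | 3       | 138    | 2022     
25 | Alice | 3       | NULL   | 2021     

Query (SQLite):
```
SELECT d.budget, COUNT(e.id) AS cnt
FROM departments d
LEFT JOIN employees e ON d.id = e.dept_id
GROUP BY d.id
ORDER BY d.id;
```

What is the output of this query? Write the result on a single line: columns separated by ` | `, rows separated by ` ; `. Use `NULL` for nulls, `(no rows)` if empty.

LEFT JOIN keeps every departments row; unmatched ones get NULL for employees columns.
Group by departments.id and compute COUNT(e.id). COUNT(col) of an all-NULL group is 0.
  1: ids {1} → COUNT(e.id)=1
  2: ids {9} → COUNT(e.id)=1
  3: ids {11, 20, 21, 25} → COUNT(e.id)=4
  4: ids {6, 16} → COUNT(e.id)=2
  5: ids {—} → COUNT(e.id)=0

169 | 1 ; 208 | 1 ; 794 | 4 ; 863 | 2 ; 759 | 0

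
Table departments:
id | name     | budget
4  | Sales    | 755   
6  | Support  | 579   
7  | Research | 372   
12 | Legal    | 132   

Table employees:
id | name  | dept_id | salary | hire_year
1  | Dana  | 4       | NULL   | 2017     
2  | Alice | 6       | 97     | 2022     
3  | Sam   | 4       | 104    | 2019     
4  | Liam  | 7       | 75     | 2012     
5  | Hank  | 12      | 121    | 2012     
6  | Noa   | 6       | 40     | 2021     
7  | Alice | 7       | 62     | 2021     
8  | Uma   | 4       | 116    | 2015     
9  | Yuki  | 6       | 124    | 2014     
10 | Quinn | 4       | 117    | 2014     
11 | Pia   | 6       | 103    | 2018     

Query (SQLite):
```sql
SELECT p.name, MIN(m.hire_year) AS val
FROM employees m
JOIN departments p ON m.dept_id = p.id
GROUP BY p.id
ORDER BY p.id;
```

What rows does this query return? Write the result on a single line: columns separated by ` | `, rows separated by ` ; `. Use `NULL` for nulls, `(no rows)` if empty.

Sales | 2014 ; Support | 2014 ; Research | 2012 ; Legal | 2012

Join each employees row to its departments via dept_id.
Group joined rows by departments.id; compute MIN(m.hire_year) per group.
  4: ids {1, 3, 8, 10} → MIN(m.hire_year)=2014
  6: ids {2, 6, 9, 11} → MIN(m.hire_year)=2014
  7: ids {4, 7} → MIN(m.hire_year)=2012
  12: ids {5} → MIN(m.hire_year)=2012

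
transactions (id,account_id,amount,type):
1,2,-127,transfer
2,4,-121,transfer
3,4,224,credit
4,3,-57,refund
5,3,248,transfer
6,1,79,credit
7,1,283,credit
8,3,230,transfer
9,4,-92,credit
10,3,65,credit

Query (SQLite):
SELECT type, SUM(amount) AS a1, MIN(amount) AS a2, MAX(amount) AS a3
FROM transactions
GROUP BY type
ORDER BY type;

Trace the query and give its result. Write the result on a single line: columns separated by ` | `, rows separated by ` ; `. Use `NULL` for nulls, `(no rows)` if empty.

Group transactions by type.
Per group compute: SUM(amount), MIN(amount), MAX(amount).
  credit: ids {3, 6, 7, 9, 10} → SUM(amount)=559, MIN(amount)=-92, MAX(amount)=283
  refund: ids {4} → SUM(amount)=-57, MIN(amount)=-57, MAX(amount)=-57
  transfer: ids {1, 2, 5, 8} → SUM(amount)=230, MIN(amount)=-127, MAX(amount)=248

credit | 559 | -92 | 283 ; refund | -57 | -57 | -57 ; transfer | 230 | -127 | 248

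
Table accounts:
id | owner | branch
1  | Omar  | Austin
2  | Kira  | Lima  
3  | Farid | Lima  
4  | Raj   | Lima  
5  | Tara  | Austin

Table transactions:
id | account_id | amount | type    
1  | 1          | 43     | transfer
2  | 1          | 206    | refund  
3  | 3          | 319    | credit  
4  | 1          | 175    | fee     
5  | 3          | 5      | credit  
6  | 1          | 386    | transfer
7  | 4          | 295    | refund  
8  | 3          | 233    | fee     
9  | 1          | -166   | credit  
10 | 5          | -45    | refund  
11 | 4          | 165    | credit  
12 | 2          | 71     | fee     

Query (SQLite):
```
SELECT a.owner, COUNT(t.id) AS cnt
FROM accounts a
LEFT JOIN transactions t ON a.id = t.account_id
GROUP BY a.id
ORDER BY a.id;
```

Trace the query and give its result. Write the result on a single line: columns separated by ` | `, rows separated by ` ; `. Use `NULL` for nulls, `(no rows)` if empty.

Omar | 5 ; Kira | 1 ; Farid | 3 ; Raj | 2 ; Tara | 1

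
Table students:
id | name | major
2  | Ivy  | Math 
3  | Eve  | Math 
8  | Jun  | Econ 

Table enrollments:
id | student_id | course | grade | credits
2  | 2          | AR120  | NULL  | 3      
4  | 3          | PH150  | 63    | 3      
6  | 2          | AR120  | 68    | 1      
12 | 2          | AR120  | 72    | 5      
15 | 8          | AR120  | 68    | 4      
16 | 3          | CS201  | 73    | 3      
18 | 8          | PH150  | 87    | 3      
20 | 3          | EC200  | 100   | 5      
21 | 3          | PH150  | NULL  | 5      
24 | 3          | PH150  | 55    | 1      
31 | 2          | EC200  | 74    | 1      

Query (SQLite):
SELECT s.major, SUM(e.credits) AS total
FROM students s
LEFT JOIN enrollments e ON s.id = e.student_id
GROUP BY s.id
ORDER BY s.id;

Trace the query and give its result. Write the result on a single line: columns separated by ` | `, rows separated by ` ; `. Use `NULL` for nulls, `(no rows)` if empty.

Math | 10 ; Math | 17 ; Econ | 7

LEFT JOIN keeps every students row; unmatched ones get NULL for enrollments columns.
Group by students.id and compute SUM(e.credits). SUM over an all-NULL group is NULL.
  2: ids {2, 6, 12, 31} → SUM(e.credits)=10
  3: ids {4, 16, 20, 21, 24} → SUM(e.credits)=17
  8: ids {15, 18} → SUM(e.credits)=7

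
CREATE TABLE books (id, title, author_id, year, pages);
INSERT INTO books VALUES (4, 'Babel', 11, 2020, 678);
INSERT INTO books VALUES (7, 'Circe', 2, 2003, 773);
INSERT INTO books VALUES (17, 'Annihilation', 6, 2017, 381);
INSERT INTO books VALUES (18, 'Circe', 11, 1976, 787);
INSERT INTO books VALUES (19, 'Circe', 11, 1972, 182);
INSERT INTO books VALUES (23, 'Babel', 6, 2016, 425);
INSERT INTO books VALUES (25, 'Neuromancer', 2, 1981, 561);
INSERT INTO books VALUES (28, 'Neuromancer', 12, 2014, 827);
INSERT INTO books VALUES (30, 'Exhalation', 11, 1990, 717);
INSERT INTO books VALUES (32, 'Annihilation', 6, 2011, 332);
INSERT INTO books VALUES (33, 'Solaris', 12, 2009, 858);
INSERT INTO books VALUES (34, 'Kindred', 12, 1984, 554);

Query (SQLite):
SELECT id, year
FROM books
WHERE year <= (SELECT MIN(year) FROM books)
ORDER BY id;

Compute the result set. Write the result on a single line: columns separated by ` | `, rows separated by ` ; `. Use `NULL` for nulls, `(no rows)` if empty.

19 | 1972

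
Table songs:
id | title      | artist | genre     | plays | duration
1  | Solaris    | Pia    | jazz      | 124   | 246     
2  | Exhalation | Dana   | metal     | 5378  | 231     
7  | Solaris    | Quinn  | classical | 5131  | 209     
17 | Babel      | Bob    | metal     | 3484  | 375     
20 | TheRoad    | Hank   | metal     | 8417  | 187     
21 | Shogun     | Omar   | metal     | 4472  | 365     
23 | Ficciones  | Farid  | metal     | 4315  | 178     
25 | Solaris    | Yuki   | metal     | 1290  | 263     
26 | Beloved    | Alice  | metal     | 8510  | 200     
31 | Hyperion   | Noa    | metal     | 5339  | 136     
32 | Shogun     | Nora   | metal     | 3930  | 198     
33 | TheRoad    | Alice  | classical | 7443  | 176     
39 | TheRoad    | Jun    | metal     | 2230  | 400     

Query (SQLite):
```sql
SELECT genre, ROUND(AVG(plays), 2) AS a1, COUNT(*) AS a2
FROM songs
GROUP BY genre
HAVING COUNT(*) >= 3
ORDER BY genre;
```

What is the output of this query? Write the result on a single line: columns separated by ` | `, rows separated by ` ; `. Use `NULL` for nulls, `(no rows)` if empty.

Group songs by genre.
Per group compute: ROUND(AVG(plays), 2), COUNT(*).
HAVING: drop groups with fewer than 3 rows.
  classical: ids {7, 33} → ROUND(AVG(plays), 2)=6287, COUNT(*)=2
  jazz: ids {1} → ROUND(AVG(plays), 2)=124, COUNT(*)=1
  metal: ids {2, 17, 20, 21, 23, 25, 26, 31, 32, 39} → ROUND(AVG(plays), 2)=4736.5, COUNT(*)=10

metal | 4736.5 | 10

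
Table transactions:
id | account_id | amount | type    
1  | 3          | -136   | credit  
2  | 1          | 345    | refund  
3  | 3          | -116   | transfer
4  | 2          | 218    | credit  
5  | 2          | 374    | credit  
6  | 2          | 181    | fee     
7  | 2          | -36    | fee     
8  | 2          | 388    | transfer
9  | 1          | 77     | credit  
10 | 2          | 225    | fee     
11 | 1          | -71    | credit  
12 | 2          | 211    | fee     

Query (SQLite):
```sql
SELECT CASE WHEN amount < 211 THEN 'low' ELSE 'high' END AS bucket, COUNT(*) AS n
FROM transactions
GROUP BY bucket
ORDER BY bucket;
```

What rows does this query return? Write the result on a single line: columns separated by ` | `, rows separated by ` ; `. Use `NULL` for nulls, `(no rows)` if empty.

high | 6 ; low | 6

Bucket rows by amount < 211 → 'low' else 'high'; count each bucket.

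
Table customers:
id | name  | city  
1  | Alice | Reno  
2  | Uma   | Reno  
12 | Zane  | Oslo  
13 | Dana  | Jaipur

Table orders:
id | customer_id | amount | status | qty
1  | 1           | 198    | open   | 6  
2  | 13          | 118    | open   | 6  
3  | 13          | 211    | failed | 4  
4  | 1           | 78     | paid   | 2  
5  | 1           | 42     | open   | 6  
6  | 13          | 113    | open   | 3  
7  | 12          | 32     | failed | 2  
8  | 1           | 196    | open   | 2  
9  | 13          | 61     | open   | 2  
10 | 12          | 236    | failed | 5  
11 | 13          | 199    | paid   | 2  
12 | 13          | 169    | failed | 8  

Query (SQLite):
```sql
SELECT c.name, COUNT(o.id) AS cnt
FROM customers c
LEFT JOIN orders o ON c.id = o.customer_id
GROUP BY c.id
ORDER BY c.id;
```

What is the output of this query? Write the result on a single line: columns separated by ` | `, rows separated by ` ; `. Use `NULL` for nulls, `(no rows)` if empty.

LEFT JOIN keeps every customers row; unmatched ones get NULL for orders columns.
Group by customers.id and compute COUNT(o.id). COUNT(col) of an all-NULL group is 0.
  1: ids {1, 4, 5, 8} → COUNT(o.id)=4
  2: ids {—} → COUNT(o.id)=0
  12: ids {7, 10} → COUNT(o.id)=2
  13: ids {2, 3, 6, 9, 11, 12} → COUNT(o.id)=6

Alice | 4 ; Uma | 0 ; Zane | 2 ; Dana | 6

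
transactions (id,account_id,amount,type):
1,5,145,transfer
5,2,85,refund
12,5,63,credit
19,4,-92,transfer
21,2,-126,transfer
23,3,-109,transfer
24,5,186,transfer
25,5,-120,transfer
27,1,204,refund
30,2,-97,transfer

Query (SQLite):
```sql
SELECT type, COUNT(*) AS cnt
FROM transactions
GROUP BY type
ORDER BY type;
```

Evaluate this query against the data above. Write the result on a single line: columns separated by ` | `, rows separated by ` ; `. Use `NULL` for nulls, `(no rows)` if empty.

Partition transactions by type; compute COUNT(*) within each group.
  credit: ids {12} → COUNT(*)=1
  refund: ids {5, 27} → COUNT(*)=2
  transfer: ids {1, 19, 21, 23, 24, 25, 30} → COUNT(*)=7

credit | 1 ; refund | 2 ; transfer | 7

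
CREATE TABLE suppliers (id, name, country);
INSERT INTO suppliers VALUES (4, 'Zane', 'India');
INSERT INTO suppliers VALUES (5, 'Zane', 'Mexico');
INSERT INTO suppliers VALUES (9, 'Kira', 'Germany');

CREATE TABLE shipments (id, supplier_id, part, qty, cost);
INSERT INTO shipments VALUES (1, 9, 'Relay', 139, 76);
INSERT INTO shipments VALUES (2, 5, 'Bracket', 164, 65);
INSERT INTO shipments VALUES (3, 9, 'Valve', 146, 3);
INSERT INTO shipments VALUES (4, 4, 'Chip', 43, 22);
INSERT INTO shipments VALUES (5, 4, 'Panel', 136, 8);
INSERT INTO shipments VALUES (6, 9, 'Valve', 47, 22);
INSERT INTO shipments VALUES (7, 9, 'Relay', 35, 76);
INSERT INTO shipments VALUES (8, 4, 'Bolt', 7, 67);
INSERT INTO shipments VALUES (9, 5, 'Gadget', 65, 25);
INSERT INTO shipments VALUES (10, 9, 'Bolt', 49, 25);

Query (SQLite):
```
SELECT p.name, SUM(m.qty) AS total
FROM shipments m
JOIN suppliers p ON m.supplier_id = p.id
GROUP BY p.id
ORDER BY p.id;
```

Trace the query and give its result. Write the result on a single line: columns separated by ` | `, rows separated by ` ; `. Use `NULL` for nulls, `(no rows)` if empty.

Join each shipments row to its suppliers via supplier_id.
Group joined rows by suppliers.id; compute SUM(m.qty) per group.
  4: ids {4, 5, 8} → SUM(m.qty)=186
  5: ids {2, 9} → SUM(m.qty)=229
  9: ids {1, 3, 6, 7, 10} → SUM(m.qty)=416

Zane | 186 ; Zane | 229 ; Kira | 416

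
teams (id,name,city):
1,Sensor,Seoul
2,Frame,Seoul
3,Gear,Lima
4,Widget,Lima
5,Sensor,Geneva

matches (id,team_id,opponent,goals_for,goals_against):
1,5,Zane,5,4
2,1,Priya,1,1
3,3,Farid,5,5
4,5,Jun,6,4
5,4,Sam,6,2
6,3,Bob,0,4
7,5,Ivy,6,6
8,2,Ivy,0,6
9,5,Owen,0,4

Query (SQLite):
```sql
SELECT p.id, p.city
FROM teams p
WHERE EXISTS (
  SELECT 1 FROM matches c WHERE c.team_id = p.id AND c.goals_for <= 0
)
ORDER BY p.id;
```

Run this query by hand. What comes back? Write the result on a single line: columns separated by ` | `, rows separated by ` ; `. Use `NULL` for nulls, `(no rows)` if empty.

2 | Seoul ; 3 | Lima ; 5 | Geneva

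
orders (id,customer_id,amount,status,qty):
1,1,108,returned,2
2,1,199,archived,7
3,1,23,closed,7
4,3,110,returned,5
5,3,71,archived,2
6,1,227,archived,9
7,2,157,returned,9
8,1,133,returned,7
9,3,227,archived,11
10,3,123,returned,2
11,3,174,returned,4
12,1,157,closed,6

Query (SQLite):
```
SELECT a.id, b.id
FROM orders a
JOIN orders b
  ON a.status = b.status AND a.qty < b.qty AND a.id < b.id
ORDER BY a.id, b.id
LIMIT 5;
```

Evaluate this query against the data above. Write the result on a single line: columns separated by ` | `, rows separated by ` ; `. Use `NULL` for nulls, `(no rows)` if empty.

1 | 4 ; 1 | 7 ; 1 | 8 ; 1 | 11 ; 2 | 6

Pairs (a,b) with same status, a.qty < b.qty, a.id < b.id.
status groups: archived:{2,5,6,9} closed:{3,12} returned:{1,4,7,8,10,11}
Ordered by (a.id, b.id); first 5.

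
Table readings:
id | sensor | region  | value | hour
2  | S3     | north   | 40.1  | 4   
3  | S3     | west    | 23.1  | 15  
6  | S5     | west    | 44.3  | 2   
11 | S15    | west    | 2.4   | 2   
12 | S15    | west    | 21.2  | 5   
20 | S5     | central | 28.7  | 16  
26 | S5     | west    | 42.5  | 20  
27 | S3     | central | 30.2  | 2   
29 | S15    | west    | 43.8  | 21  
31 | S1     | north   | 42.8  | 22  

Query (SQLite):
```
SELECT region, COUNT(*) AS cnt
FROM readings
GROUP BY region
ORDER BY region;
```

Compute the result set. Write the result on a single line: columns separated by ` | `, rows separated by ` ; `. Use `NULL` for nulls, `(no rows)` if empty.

central | 2 ; north | 2 ; west | 6

Partition readings by region; compute COUNT(*) within each group.
  central: ids {20, 27} → COUNT(*)=2
  north: ids {2, 31} → COUNT(*)=2
  west: ids {3, 6, 11, 12, 26, 29} → COUNT(*)=6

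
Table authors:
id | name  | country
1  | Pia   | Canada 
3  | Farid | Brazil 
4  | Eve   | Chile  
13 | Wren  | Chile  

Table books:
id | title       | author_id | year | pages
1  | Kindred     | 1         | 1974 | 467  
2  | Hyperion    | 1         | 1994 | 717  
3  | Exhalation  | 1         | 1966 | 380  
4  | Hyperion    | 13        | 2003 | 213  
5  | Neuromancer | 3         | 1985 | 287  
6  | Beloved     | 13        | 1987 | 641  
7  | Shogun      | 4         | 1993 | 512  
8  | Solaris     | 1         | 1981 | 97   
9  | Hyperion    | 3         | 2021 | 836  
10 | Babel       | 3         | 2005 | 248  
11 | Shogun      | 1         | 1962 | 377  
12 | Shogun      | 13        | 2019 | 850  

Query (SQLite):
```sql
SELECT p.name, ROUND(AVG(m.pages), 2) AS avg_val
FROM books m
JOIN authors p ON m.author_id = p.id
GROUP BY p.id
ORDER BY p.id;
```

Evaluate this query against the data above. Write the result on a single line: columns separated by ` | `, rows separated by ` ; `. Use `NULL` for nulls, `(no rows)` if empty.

Pia | 407.6 ; Farid | 457 ; Eve | 512 ; Wren | 568

Join each books row to its authors via author_id.
Group joined rows by authors.id; compute ROUND(AVG(m.pages), 2) per group.
  1: ids {1, 2, 3, 8, 11} → ROUND(AVG(m.pages), 2)=407.6
  3: ids {5, 9, 10} → ROUND(AVG(m.pages), 2)=457
  4: ids {7} → ROUND(AVG(m.pages), 2)=512
  13: ids {4, 6, 12} → ROUND(AVG(m.pages), 2)=568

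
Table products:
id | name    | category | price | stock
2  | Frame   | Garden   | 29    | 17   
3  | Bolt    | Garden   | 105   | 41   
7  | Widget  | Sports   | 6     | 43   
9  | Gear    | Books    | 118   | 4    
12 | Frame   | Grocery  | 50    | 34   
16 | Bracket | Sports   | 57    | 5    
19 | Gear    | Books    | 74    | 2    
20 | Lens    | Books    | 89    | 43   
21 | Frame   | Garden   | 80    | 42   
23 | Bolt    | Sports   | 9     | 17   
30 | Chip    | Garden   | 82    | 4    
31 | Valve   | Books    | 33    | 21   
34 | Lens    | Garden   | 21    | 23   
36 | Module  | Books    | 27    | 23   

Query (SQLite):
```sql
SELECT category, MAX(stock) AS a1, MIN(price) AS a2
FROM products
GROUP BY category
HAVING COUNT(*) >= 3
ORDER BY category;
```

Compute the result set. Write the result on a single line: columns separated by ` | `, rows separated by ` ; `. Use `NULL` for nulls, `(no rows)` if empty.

Books | 43 | 27 ; Garden | 42 | 21 ; Sports | 43 | 6

Group products by category.
Per group compute: MAX(stock), MIN(price).
HAVING: drop groups with fewer than 3 rows.
  Books: ids {9, 19, 20, 31, 36} → MAX(stock)=43, MIN(price)=27
  Garden: ids {2, 3, 21, 30, 34} → MAX(stock)=42, MIN(price)=21
  Grocery: ids {12} → MAX(stock)=34, MIN(price)=50
  Sports: ids {7, 16, 23} → MAX(stock)=43, MIN(price)=6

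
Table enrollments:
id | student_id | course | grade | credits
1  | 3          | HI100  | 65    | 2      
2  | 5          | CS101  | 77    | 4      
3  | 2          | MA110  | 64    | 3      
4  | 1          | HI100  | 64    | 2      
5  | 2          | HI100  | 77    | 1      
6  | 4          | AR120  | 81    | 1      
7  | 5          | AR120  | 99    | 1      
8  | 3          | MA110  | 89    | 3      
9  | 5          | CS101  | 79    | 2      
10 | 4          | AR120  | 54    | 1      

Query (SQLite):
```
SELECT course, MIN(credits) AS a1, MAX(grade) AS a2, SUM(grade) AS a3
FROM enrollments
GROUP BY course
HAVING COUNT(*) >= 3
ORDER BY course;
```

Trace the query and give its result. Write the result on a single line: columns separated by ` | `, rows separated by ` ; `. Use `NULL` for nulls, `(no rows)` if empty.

AR120 | 1 | 99 | 234 ; HI100 | 1 | 77 | 206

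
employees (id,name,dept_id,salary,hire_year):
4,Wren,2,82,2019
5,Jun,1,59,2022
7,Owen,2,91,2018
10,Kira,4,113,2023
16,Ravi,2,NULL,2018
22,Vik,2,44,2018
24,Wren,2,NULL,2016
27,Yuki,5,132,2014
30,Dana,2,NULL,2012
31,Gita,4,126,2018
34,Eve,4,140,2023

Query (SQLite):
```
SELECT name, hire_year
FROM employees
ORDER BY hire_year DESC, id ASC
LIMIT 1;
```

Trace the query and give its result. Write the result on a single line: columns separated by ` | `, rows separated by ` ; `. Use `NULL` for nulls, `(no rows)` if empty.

Kira | 2023

Sort by hire_year desc, tiebreak id asc: (2023, id=10), (2023, id=34), (2022, id=5), (2019, id=4) …. Take first 1.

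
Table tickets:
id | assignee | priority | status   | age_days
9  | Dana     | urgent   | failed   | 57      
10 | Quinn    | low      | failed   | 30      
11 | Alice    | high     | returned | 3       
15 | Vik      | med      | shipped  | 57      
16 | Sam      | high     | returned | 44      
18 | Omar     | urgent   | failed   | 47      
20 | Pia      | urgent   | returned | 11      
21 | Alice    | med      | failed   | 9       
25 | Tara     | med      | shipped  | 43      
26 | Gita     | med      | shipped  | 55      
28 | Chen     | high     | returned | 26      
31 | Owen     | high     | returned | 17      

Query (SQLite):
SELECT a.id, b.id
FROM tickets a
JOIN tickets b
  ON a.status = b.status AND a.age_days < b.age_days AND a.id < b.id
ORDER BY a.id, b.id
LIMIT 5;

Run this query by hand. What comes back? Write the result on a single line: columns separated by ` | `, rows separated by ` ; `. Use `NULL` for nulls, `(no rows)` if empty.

Pairs (a,b) with same status, a.age_days < b.age_days, a.id < b.id.
status groups: failed:{9,10,18,21} returned:{11,16,20,28,31} shipped:{15,25,26}
Ordered by (a.id, b.id); first 5.

10 | 18 ; 11 | 16 ; 11 | 20 ; 11 | 28 ; 11 | 31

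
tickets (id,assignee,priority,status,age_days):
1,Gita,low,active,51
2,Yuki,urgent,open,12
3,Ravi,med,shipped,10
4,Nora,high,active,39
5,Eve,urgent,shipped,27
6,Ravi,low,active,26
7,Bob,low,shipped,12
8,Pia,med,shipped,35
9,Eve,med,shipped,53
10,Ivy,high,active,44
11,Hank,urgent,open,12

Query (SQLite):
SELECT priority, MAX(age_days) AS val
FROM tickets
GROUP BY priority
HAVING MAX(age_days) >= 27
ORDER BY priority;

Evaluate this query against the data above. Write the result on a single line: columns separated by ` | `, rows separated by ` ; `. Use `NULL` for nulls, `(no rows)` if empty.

Partition tickets by priority; compute MAX(age_days) within each group.
HAVING: keep groups where MAX(age_days) >= 27.
  high: ids {4, 10} → MAX(age_days)=44
  low: ids {1, 6, 7} → MAX(age_days)=51
  med: ids {3, 8, 9} → MAX(age_days)=53
  urgent: ids {2, 5, 11} → MAX(age_days)=27

high | 44 ; low | 51 ; med | 53 ; urgent | 27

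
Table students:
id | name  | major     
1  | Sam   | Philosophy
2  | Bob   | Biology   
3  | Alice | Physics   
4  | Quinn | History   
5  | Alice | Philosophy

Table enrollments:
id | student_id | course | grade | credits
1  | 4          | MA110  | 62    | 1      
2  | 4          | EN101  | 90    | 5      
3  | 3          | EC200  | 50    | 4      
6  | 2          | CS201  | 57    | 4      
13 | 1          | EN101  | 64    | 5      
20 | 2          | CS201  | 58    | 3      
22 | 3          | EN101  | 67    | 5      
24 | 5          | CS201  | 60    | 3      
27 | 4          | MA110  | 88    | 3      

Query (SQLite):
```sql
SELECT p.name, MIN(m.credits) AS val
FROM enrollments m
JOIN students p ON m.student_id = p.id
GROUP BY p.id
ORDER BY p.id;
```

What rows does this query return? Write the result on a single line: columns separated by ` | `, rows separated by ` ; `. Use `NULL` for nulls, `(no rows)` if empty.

Join each enrollments row to its students via student_id.
Group joined rows by students.id; compute MIN(m.credits) per group.
  1: ids {13} → MIN(m.credits)=5
  2: ids {6, 20} → MIN(m.credits)=3
  3: ids {3, 22} → MIN(m.credits)=4
  4: ids {1, 2, 27} → MIN(m.credits)=1
  5: ids {24} → MIN(m.credits)=3

Sam | 5 ; Bob | 3 ; Alice | 4 ; Quinn | 1 ; Alice | 3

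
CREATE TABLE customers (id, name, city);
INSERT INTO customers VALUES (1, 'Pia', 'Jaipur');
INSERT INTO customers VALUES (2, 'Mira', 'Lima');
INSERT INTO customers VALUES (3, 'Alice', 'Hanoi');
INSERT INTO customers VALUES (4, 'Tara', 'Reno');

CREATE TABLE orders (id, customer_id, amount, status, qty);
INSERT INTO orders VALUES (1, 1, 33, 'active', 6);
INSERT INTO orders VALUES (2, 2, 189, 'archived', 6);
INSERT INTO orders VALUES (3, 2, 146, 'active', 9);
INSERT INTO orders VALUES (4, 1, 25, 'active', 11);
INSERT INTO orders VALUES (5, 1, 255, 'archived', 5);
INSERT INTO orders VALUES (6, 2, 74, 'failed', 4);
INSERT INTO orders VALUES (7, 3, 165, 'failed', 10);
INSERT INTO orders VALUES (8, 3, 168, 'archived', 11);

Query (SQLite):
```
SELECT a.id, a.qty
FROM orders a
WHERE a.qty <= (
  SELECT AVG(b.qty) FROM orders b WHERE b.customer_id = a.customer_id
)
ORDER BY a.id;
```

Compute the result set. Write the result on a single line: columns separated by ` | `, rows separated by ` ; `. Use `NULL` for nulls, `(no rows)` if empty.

1 | 6 ; 2 | 6 ; 5 | 5 ; 6 | 4 ; 7 | 10

For each orders row a, compute AVG(qty) over rows sharing a.customer_id.
Keep row a if a.qty <= that per-group AVG.
  customer_id=1: AVG(qty) = 7.333333
  customer_id=2: AVG(qty) = 6.333333
  customer_id=3: AVG(qty) = 10.5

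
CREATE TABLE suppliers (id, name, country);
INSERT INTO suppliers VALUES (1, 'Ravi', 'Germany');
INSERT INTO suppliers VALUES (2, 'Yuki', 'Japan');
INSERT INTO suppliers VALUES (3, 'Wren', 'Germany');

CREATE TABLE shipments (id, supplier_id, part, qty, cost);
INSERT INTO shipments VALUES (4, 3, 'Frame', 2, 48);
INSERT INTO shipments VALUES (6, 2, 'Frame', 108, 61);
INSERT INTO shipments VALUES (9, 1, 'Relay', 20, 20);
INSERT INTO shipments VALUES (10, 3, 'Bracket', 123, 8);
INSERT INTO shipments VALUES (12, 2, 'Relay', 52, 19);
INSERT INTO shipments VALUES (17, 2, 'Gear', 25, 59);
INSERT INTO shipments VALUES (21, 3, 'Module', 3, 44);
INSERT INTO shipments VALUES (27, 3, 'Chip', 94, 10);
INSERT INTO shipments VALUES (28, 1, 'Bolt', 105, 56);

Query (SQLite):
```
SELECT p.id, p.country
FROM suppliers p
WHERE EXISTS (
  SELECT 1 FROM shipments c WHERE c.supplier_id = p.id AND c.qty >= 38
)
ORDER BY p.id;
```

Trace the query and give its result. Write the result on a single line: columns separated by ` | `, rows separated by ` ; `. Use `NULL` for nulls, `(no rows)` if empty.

For each suppliers row, check whether any shipments with matching supplier_id has qty >= 38.
Keep rows where that is true.

1 | Germany ; 2 | Japan ; 3 | Germany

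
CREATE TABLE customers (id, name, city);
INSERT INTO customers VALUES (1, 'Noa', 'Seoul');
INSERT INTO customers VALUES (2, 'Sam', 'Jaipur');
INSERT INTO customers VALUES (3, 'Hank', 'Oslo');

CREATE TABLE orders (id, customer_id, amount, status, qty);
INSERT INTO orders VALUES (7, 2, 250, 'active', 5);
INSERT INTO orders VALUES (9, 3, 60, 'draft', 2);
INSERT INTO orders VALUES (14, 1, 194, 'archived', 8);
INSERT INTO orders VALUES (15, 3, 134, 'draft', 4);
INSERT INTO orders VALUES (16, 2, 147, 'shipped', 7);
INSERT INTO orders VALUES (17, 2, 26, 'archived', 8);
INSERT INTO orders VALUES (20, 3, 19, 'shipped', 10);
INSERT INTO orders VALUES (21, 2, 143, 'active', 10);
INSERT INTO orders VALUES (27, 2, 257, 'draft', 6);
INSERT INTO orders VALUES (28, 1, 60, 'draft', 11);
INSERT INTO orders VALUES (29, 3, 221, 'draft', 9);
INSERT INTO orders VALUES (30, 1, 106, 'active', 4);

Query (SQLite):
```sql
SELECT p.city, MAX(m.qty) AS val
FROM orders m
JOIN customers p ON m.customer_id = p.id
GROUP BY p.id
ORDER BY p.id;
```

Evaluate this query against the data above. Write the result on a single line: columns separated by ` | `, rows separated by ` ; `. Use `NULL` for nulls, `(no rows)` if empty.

Join each orders row to its customers via customer_id.
Group joined rows by customers.id; compute MAX(m.qty) per group.
  1: ids {14, 28, 30} → MAX(m.qty)=11
  2: ids {7, 16, 17, 21, 27} → MAX(m.qty)=10
  3: ids {9, 15, 20, 29} → MAX(m.qty)=10

Seoul | 11 ; Jaipur | 10 ; Oslo | 10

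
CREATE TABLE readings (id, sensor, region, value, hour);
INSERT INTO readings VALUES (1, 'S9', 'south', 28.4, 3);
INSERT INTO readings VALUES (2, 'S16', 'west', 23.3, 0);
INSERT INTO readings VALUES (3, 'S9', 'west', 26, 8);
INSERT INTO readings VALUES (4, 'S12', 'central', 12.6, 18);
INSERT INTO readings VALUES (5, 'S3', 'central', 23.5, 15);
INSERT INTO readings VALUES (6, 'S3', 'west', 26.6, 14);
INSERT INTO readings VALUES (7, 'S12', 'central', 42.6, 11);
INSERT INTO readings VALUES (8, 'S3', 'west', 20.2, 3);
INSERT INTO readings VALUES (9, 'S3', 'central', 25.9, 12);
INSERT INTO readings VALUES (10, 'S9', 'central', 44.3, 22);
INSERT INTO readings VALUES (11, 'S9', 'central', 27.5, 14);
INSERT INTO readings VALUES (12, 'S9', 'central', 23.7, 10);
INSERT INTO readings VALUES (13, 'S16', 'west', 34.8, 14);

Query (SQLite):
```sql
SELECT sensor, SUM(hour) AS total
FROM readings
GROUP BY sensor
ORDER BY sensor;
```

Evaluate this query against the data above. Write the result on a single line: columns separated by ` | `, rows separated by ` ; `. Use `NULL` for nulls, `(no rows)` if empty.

S12 | 29 ; S16 | 14 ; S3 | 44 ; S9 | 57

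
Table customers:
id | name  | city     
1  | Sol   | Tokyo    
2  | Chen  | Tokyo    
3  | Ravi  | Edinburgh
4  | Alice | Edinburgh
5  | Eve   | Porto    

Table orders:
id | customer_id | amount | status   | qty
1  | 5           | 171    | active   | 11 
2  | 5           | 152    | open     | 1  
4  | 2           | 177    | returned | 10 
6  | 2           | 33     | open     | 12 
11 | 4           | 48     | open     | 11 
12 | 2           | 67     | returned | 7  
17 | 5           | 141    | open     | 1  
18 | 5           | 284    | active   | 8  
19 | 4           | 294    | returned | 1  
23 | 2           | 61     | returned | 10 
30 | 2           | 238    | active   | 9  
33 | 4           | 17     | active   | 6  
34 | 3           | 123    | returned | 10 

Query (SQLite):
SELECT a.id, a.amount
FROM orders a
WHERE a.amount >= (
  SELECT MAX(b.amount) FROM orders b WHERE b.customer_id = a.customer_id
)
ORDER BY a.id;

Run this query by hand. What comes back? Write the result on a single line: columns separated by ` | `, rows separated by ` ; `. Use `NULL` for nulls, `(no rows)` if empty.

18 | 284 ; 19 | 294 ; 30 | 238 ; 34 | 123

For each orders row a, compute MAX(amount) over rows sharing a.customer_id.
Keep row a if a.amount >= that per-group MAX.
  customer_id=2: MAX(amount) = 238
  customer_id=3: MAX(amount) = 123
  customer_id=4: MAX(amount) = 294
  customer_id=5: MAX(amount) = 284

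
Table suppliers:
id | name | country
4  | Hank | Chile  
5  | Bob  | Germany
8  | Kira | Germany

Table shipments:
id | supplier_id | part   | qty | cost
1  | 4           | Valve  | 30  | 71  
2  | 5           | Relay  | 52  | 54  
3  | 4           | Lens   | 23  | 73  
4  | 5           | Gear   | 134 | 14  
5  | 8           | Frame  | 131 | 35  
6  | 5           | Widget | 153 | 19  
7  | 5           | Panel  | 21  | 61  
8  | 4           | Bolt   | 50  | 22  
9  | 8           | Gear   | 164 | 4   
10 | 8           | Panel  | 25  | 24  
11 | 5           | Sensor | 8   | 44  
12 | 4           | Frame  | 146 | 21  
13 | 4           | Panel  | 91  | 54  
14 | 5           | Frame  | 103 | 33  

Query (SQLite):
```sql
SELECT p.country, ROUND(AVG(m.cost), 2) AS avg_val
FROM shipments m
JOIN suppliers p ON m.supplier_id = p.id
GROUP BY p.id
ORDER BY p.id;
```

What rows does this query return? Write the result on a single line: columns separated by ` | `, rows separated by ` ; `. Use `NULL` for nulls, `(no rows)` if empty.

Join each shipments row to its suppliers via supplier_id.
Group joined rows by suppliers.id; compute ROUND(AVG(m.cost), 2) per group.
  4: ids {1, 3, 8, 12, 13} → ROUND(AVG(m.cost), 2)=48.2
  5: ids {2, 4, 6, 7, 11, 14} → ROUND(AVG(m.cost), 2)=37.5
  8: ids {5, 9, 10} → ROUND(AVG(m.cost), 2)=21

Chile | 48.2 ; Germany | 37.5 ; Germany | 21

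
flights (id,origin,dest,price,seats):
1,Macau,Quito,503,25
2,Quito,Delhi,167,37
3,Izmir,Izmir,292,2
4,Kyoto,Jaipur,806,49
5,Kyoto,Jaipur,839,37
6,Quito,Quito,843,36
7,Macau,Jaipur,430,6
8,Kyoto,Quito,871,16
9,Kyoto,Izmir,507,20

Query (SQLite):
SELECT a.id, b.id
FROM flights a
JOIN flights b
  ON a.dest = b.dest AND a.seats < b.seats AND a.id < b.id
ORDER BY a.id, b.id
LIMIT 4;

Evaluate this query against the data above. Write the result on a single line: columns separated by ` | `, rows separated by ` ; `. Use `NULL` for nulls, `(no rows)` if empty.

1 | 6 ; 3 | 9

Pairs (a,b) with same dest, a.seats < b.seats, a.id < b.id.
dest groups: Delhi:{2} Izmir:{3,9} Jaipur:{4,5,7} Quito:{1,6,8}
Ordered by (a.id, b.id); first 4.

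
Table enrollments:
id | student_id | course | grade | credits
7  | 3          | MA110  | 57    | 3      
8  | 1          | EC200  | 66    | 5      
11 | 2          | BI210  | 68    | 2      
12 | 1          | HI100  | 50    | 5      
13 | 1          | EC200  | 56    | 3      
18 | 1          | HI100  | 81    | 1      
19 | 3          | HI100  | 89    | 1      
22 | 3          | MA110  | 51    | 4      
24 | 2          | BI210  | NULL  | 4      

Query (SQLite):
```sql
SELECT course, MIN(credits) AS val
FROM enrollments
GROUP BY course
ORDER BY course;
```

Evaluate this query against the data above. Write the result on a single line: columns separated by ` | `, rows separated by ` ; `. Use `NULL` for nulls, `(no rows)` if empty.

BI210 | 2 ; EC200 | 3 ; HI100 | 1 ; MA110 | 3

Partition enrollments by course; compute MIN(credits) within each group.
  BI210: ids {11, 24} → MIN(credits)=2
  EC200: ids {8, 13} → MIN(credits)=3
  HI100: ids {12, 18, 19} → MIN(credits)=1
  MA110: ids {7, 22} → MIN(credits)=3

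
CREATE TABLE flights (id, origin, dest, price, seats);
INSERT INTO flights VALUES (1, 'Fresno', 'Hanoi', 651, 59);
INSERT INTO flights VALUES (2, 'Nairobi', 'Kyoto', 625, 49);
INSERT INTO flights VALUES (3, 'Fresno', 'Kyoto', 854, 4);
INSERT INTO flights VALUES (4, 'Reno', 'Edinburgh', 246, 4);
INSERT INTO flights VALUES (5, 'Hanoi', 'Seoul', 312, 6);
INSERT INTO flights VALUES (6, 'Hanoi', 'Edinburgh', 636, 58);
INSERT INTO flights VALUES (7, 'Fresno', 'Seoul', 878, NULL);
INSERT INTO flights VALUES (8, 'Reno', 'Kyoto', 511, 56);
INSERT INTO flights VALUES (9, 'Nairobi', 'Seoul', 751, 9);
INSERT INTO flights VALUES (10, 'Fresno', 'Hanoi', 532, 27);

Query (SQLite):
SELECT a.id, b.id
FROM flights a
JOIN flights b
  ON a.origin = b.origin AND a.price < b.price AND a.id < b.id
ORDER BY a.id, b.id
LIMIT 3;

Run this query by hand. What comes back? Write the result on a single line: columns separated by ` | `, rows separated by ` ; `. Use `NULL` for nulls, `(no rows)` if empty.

1 | 3 ; 1 | 7 ; 2 | 9

Pairs (a,b) with same origin, a.price < b.price, a.id < b.id.
origin groups: Fresno:{1,3,7,10} Hanoi:{5,6} Nairobi:{2,9} Reno:{4,8}
Ordered by (a.id, b.id); first 3.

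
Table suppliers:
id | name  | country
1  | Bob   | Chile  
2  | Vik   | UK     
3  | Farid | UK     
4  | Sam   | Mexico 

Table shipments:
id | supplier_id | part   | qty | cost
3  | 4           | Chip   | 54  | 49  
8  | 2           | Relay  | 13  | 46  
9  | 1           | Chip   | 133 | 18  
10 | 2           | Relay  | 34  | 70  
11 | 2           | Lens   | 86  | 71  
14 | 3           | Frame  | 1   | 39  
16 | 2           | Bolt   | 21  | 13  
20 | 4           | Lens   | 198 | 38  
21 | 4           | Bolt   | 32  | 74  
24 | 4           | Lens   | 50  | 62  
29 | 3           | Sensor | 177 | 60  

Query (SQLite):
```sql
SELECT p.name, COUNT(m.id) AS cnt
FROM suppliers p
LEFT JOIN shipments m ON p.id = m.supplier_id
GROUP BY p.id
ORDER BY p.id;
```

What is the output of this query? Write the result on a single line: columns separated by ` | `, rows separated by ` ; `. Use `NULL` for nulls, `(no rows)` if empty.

Bob | 1 ; Vik | 4 ; Farid | 2 ; Sam | 4

LEFT JOIN keeps every suppliers row; unmatched ones get NULL for shipments columns.
Group by suppliers.id and compute COUNT(m.id). COUNT(col) of an all-NULL group is 0.
  1: ids {9} → COUNT(m.id)=1
  2: ids {8, 10, 11, 16} → COUNT(m.id)=4
  3: ids {14, 29} → COUNT(m.id)=2
  4: ids {3, 20, 21, 24} → COUNT(m.id)=4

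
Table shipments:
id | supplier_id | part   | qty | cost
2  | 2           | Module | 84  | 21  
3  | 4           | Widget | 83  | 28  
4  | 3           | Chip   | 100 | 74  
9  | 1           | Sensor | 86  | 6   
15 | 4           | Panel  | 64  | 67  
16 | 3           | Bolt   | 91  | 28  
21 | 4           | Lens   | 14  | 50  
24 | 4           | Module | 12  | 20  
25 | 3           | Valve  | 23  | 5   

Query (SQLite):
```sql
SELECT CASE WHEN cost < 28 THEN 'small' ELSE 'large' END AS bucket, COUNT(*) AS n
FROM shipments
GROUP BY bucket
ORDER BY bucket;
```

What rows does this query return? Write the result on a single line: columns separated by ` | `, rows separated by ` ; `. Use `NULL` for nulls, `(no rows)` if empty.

Bucket rows by cost < 28 → 'small' else 'large'; count each bucket.

large | 5 ; small | 4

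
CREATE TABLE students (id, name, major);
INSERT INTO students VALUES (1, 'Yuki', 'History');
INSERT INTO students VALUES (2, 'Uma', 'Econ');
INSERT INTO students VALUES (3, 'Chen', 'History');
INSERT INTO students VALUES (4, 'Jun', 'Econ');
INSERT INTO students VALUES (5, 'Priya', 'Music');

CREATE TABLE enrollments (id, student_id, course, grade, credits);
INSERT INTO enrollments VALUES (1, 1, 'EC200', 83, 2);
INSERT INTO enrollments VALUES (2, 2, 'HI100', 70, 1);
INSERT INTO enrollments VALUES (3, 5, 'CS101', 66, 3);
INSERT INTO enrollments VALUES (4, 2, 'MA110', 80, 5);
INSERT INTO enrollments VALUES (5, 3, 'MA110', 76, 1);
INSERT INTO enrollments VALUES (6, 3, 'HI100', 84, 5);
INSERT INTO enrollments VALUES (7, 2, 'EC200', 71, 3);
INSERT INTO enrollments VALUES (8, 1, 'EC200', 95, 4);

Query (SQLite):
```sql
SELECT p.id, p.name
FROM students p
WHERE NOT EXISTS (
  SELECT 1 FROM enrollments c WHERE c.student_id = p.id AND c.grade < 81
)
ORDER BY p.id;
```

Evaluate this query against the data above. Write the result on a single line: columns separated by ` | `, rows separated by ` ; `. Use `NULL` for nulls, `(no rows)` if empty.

1 | Yuki ; 4 | Jun

For each students row, check whether any enrollments with matching student_id has grade < 81.
Keep rows where that is false.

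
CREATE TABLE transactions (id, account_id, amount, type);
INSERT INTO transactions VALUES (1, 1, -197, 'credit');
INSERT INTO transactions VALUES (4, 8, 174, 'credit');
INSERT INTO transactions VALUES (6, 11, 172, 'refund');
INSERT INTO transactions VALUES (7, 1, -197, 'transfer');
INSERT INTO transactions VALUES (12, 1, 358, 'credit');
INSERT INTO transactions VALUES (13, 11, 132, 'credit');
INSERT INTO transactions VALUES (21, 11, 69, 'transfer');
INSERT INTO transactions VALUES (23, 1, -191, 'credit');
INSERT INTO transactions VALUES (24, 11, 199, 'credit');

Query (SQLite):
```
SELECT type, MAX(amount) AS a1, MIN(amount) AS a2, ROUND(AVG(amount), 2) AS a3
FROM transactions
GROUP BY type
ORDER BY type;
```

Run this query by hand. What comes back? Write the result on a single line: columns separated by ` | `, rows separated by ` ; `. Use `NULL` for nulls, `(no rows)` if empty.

credit | 358 | -197 | 79.17 ; refund | 172 | 172 | 172 ; transfer | 69 | -197 | -64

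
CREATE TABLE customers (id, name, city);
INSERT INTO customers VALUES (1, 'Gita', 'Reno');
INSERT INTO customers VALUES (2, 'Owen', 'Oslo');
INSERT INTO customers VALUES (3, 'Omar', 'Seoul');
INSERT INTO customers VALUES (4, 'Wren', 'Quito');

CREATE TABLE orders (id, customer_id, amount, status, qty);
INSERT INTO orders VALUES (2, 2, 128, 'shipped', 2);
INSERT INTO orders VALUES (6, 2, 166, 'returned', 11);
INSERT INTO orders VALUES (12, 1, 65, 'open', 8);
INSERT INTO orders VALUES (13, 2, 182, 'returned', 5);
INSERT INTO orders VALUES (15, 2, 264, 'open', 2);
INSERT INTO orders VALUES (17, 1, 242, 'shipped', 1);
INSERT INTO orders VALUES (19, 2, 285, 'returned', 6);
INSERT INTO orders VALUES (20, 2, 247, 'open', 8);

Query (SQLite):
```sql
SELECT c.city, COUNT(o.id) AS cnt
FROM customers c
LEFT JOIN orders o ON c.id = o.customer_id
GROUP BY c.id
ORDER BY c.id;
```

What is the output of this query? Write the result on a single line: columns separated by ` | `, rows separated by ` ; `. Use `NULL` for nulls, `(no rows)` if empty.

Reno | 2 ; Oslo | 6 ; Seoul | 0 ; Quito | 0

LEFT JOIN keeps every customers row; unmatched ones get NULL for orders columns.
Group by customers.id and compute COUNT(o.id). COUNT(col) of an all-NULL group is 0.
  1: ids {12, 17} → COUNT(o.id)=2
  2: ids {2, 6, 13, 15, 19, 20} → COUNT(o.id)=6
  3: ids {—} → COUNT(o.id)=0
  4: ids {—} → COUNT(o.id)=0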